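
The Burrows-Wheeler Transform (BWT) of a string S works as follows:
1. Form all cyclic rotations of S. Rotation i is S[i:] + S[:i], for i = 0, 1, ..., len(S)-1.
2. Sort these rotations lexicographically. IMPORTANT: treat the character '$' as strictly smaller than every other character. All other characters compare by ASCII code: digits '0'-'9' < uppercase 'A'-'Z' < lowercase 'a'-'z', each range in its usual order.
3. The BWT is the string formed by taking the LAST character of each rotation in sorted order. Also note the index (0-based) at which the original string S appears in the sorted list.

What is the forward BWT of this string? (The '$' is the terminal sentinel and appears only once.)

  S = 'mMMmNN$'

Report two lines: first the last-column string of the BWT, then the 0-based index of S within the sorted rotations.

All 7 rotations (rotation i = S[i:]+S[:i]):
  rot[0] = mMMmNN$
  rot[1] = MMmNN$m
  rot[2] = MmNN$mM
  rot[3] = mNN$mMM
  rot[4] = NN$mMMm
  rot[5] = N$mMMmN
  rot[6] = $mMMmNN
Sorted (with $ < everything):
  sorted[0] = $mMMmNN  (last char: 'N')
  sorted[1] = MMmNN$m  (last char: 'm')
  sorted[2] = MmNN$mM  (last char: 'M')
  sorted[3] = N$mMMmN  (last char: 'N')
  sorted[4] = NN$mMMm  (last char: 'm')
  sorted[5] = mMMmNN$  (last char: '$')
  sorted[6] = mNN$mMM  (last char: 'M')
Last column: NmMNm$M
Original string S is at sorted index 5

Answer: NmMNm$M
5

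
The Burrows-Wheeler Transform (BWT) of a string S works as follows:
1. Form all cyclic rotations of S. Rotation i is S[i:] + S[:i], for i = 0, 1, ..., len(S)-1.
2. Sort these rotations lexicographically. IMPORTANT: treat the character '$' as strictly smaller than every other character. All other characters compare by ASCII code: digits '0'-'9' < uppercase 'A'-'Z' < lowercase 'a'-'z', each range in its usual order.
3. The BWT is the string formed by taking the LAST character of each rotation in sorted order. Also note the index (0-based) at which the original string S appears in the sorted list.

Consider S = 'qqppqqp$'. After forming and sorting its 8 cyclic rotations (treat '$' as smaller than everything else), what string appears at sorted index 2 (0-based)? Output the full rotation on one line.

Answer: ppqqp$qq

Derivation:
All 8 rotations (rotation i = S[i:]+S[:i]):
  rot[0] = qqppqqp$
  rot[1] = qppqqp$q
  rot[2] = ppqqp$qq
  rot[3] = pqqp$qqp
  rot[4] = qqp$qqpp
  rot[5] = qp$qqppq
  rot[6] = p$qqppqq
  rot[7] = $qqppqqp
Sorted (with $ < everything):
  sorted[0] = $qqppqqp
  sorted[1] = p$qqppqq
  sorted[2] = ppqqp$qq
  sorted[3] = pqqp$qqp
  sorted[4] = qp$qqppq
  sorted[5] = qppqqp$q
  sorted[6] = qqp$qqpp
  sorted[7] = qqppqqp$
sorted[2] = ppqqp$qq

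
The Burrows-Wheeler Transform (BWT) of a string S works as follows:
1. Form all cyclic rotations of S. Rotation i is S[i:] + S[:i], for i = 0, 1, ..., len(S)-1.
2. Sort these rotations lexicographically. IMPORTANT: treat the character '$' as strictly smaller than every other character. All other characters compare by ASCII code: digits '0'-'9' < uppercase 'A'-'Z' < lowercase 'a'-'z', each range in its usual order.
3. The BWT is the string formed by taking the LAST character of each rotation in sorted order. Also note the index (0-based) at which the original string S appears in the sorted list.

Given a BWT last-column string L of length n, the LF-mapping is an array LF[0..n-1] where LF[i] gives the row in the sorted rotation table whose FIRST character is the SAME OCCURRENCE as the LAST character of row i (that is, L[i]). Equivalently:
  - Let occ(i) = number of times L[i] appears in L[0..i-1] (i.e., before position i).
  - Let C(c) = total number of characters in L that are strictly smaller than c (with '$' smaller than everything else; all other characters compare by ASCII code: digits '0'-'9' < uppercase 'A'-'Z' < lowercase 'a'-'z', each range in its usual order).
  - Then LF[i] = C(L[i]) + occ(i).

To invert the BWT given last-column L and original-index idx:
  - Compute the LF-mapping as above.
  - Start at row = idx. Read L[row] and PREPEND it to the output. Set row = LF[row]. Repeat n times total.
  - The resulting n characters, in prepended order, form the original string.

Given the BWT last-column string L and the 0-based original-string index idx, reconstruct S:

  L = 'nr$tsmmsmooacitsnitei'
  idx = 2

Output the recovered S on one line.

Answer: committetransmission$

Derivation:
LF mapping: 10 14 0 18 15 7 8 16 9 12 13 1 2 4 19 17 11 5 20 3 6
Walk LF starting at row 2, prepending L[row]:
  step 1: row=2, L[2]='$', prepend. Next row=LF[2]=0
  step 2: row=0, L[0]='n', prepend. Next row=LF[0]=10
  step 3: row=10, L[10]='o', prepend. Next row=LF[10]=13
  step 4: row=13, L[13]='i', prepend. Next row=LF[13]=4
  step 5: row=4, L[4]='s', prepend. Next row=LF[4]=15
  step 6: row=15, L[15]='s', prepend. Next row=LF[15]=17
  step 7: row=17, L[17]='i', prepend. Next row=LF[17]=5
  step 8: row=5, L[5]='m', prepend. Next row=LF[5]=7
  step 9: row=7, L[7]='s', prepend. Next row=LF[7]=16
  step 10: row=16, L[16]='n', prepend. Next row=LF[16]=11
  step 11: row=11, L[11]='a', prepend. Next row=LF[11]=1
  step 12: row=1, L[1]='r', prepend. Next row=LF[1]=14
  step 13: row=14, L[14]='t', prepend. Next row=LF[14]=19
  step 14: row=19, L[19]='e', prepend. Next row=LF[19]=3
  step 15: row=3, L[3]='t', prepend. Next row=LF[3]=18
  step 16: row=18, L[18]='t', prepend. Next row=LF[18]=20
  step 17: row=20, L[20]='i', prepend. Next row=LF[20]=6
  step 18: row=6, L[6]='m', prepend. Next row=LF[6]=8
  step 19: row=8, L[8]='m', prepend. Next row=LF[8]=9
  step 20: row=9, L[9]='o', prepend. Next row=LF[9]=12
  step 21: row=12, L[12]='c', prepend. Next row=LF[12]=2
Reversed output: committetransmission$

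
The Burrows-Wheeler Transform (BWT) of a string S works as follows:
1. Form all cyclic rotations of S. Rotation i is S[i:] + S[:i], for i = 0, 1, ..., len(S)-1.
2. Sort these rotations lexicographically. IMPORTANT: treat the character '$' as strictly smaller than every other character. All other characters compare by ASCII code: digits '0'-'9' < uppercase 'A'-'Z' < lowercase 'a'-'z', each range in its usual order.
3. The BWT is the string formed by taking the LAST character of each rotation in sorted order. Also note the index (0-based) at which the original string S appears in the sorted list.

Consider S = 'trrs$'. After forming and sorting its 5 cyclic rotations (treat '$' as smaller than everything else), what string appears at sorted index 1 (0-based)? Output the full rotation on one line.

Answer: rrs$t

Derivation:
All 5 rotations (rotation i = S[i:]+S[:i]):
  rot[0] = trrs$
  rot[1] = rrs$t
  rot[2] = rs$tr
  rot[3] = s$trr
  rot[4] = $trrs
Sorted (with $ < everything):
  sorted[0] = $trrs
  sorted[1] = rrs$t
  sorted[2] = rs$tr
  sorted[3] = s$trr
  sorted[4] = trrs$
sorted[1] = rrs$t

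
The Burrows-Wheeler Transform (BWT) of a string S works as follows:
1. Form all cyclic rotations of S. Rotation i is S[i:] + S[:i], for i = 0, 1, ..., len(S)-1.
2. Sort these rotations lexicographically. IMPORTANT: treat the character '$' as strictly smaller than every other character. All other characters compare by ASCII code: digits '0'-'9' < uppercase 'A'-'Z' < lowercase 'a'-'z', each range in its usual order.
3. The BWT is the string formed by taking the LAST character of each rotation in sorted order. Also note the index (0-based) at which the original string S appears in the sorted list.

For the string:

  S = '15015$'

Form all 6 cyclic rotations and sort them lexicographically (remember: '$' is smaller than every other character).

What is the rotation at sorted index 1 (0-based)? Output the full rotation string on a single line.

Answer: 015$15

Derivation:
All 6 rotations (rotation i = S[i:]+S[:i]):
  rot[0] = 15015$
  rot[1] = 5015$1
  rot[2] = 015$15
  rot[3] = 15$150
  rot[4] = 5$1501
  rot[5] = $15015
Sorted (with $ < everything):
  sorted[0] = $15015
  sorted[1] = 015$15
  sorted[2] = 15$150
  sorted[3] = 15015$
  sorted[4] = 5$1501
  sorted[5] = 5015$1
sorted[1] = 015$15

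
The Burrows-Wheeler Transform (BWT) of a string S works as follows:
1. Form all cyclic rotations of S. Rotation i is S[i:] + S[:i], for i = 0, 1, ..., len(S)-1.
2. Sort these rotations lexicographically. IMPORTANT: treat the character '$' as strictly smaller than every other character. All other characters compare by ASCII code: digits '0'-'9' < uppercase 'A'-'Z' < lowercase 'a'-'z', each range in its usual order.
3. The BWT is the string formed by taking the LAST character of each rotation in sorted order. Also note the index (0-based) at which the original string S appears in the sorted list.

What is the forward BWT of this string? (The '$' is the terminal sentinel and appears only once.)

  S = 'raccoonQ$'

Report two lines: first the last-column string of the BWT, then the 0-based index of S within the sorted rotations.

Answer: Qnracooc$
8

Derivation:
All 9 rotations (rotation i = S[i:]+S[:i]):
  rot[0] = raccoonQ$
  rot[1] = accoonQ$r
  rot[2] = ccoonQ$ra
  rot[3] = coonQ$rac
  rot[4] = oonQ$racc
  rot[5] = onQ$racco
  rot[6] = nQ$raccoo
  rot[7] = Q$raccoon
  rot[8] = $raccoonQ
Sorted (with $ < everything):
  sorted[0] = $raccoonQ  (last char: 'Q')
  sorted[1] = Q$raccoon  (last char: 'n')
  sorted[2] = accoonQ$r  (last char: 'r')
  sorted[3] = ccoonQ$ra  (last char: 'a')
  sorted[4] = coonQ$rac  (last char: 'c')
  sorted[5] = nQ$raccoo  (last char: 'o')
  sorted[6] = onQ$racco  (last char: 'o')
  sorted[7] = oonQ$racc  (last char: 'c')
  sorted[8] = raccoonQ$  (last char: '$')
Last column: Qnracooc$
Original string S is at sorted index 8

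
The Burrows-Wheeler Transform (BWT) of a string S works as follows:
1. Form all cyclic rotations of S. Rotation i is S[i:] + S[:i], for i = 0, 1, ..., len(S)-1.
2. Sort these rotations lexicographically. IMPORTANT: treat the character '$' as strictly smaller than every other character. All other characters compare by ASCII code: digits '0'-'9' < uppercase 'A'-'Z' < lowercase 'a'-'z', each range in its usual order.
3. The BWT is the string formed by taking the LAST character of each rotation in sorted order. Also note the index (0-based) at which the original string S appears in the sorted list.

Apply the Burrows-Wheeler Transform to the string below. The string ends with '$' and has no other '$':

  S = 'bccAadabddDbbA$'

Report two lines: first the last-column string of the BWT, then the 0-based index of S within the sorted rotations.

Answer: AbcddAbD$acbdab
8

Derivation:
All 15 rotations (rotation i = S[i:]+S[:i]):
  rot[0] = bccAadabddDbbA$
  rot[1] = ccAadabddDbbA$b
  rot[2] = cAadabddDbbA$bc
  rot[3] = AadabddDbbA$bcc
  rot[4] = adabddDbbA$bccA
  rot[5] = dabddDbbA$bccAa
  rot[6] = abddDbbA$bccAad
  rot[7] = bddDbbA$bccAada
  rot[8] = ddDbbA$bccAadab
  rot[9] = dDbbA$bccAadabd
  rot[10] = DbbA$bccAadabdd
  rot[11] = bbA$bccAadabddD
  rot[12] = bA$bccAadabddDb
  rot[13] = A$bccAadabddDbb
  rot[14] = $bccAadabddDbbA
Sorted (with $ < everything):
  sorted[0] = $bccAadabddDbbA  (last char: 'A')
  sorted[1] = A$bccAadabddDbb  (last char: 'b')
  sorted[2] = AadabddDbbA$bcc  (last char: 'c')
  sorted[3] = DbbA$bccAadabdd  (last char: 'd')
  sorted[4] = abddDbbA$bccAad  (last char: 'd')
  sorted[5] = adabddDbbA$bccA  (last char: 'A')
  sorted[6] = bA$bccAadabddDb  (last char: 'b')
  sorted[7] = bbA$bccAadabddD  (last char: 'D')
  sorted[8] = bccAadabddDbbA$  (last char: '$')
  sorted[9] = bddDbbA$bccAada  (last char: 'a')
  sorted[10] = cAadabddDbbA$bc  (last char: 'c')
  sorted[11] = ccAadabddDbbA$b  (last char: 'b')
  sorted[12] = dDbbA$bccAadabd  (last char: 'd')
  sorted[13] = dabddDbbA$bccAa  (last char: 'a')
  sorted[14] = ddDbbA$bccAadab  (last char: 'b')
Last column: AbcddAbD$acbdab
Original string S is at sorted index 8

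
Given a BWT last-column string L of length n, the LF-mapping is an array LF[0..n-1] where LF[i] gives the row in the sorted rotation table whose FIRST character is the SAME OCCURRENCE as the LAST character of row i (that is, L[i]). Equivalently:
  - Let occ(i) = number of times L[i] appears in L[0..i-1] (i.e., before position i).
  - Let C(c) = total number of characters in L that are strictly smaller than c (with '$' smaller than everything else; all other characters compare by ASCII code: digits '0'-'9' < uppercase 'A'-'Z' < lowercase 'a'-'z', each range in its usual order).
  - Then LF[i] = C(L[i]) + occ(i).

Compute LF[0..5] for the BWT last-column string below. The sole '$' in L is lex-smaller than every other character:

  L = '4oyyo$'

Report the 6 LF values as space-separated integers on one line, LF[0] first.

Char counts: '$':1, '4':1, 'o':2, 'y':2
C (first-col start): C('$')=0, C('4')=1, C('o')=2, C('y')=4
L[0]='4': occ=0, LF[0]=C('4')+0=1+0=1
L[1]='o': occ=0, LF[1]=C('o')+0=2+0=2
L[2]='y': occ=0, LF[2]=C('y')+0=4+0=4
L[3]='y': occ=1, LF[3]=C('y')+1=4+1=5
L[4]='o': occ=1, LF[4]=C('o')+1=2+1=3
L[5]='$': occ=0, LF[5]=C('$')+0=0+0=0

Answer: 1 2 4 5 3 0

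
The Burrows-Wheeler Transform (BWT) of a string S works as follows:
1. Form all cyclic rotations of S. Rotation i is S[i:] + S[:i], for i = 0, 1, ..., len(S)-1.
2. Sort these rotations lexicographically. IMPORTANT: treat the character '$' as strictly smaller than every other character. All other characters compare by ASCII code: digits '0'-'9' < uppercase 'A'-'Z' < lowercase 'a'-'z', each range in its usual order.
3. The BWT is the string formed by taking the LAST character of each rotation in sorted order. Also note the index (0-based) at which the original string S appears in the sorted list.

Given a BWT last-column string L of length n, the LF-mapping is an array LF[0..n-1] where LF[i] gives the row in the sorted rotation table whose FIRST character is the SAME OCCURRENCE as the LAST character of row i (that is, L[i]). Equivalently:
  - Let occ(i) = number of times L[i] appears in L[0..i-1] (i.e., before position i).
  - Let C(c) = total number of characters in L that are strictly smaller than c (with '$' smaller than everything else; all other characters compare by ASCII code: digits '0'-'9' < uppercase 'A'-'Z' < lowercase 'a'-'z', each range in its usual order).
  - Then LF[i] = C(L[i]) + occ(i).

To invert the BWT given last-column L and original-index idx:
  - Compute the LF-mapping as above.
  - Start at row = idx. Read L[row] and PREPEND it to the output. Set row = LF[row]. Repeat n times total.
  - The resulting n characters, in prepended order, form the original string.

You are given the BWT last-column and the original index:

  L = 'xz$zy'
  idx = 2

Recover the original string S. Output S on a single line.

LF mapping: 1 3 0 4 2
Walk LF starting at row 2, prepending L[row]:
  step 1: row=2, L[2]='$', prepend. Next row=LF[2]=0
  step 2: row=0, L[0]='x', prepend. Next row=LF[0]=1
  step 3: row=1, L[1]='z', prepend. Next row=LF[1]=3
  step 4: row=3, L[3]='z', prepend. Next row=LF[3]=4
  step 5: row=4, L[4]='y', prepend. Next row=LF[4]=2
Reversed output: yzzx$

Answer: yzzx$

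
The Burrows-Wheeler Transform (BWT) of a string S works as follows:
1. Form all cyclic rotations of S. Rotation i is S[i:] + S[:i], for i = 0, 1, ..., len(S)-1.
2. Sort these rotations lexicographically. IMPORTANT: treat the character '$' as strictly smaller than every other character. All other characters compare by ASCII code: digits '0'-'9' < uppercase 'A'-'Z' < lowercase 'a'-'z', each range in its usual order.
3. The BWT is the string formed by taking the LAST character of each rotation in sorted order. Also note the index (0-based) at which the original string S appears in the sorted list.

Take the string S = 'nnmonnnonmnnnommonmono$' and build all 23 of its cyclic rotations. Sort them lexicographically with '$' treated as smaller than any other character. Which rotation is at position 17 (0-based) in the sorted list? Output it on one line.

Answer: o$nnmonnnonmnnnommonmon

Derivation:
All 23 rotations (rotation i = S[i:]+S[:i]):
  rot[0] = nnmonnnonmnnnommonmono$
  rot[1] = nmonnnonmnnnommonmono$n
  rot[2] = monnnonmnnnommonmono$nn
  rot[3] = onnnonmnnnommonmono$nnm
  rot[4] = nnnonmnnnommonmono$nnmo
  rot[5] = nnonmnnnommonmono$nnmon
  rot[6] = nonmnnnommonmono$nnmonn
  rot[7] = onmnnnommonmono$nnmonnn
  rot[8] = nmnnnommonmono$nnmonnno
  rot[9] = mnnnommonmono$nnmonnnon
  rot[10] = nnnommonmono$nnmonnnonm
  rot[11] = nnommonmono$nnmonnnonmn
  rot[12] = nommonmono$nnmonnnonmnn
  rot[13] = ommonmono$nnmonnnonmnnn
  rot[14] = mmonmono$nnmonnnonmnnno
  rot[15] = monmono$nnmonnnonmnnnom
  rot[16] = onmono$nnmonnnonmnnnomm
  rot[17] = nmono$nnmonnnonmnnnommo
  rot[18] = mono$nnmonnnonmnnnommon
  rot[19] = ono$nnmonnnonmnnnommonm
  rot[20] = no$nnmonnnonmnnnommonmo
  rot[21] = o$nnmonnnonmnnnommonmon
  rot[22] = $nnmonnnonmnnnommonmono
Sorted (with $ < everything):
  sorted[0] = $nnmonnnonmnnnommonmono
  sorted[1] = mmonmono$nnmonnnonmnnno
  sorted[2] = mnnnommonmono$nnmonnnon
  sorted[3] = monmono$nnmonnnonmnnnom
  sorted[4] = monnnonmnnnommonmono$nn
  sorted[5] = mono$nnmonnnonmnnnommon
  sorted[6] = nmnnnommonmono$nnmonnno
  sorted[7] = nmonnnonmnnnommonmono$n
  sorted[8] = nmono$nnmonnnonmnnnommo
  sorted[9] = nnmonnnonmnnnommonmono$
  sorted[10] = nnnommonmono$nnmonnnonm
  sorted[11] = nnnonmnnnommonmono$nnmo
  sorted[12] = nnommonmono$nnmonnnonmn
  sorted[13] = nnonmnnnommonmono$nnmon
  sorted[14] = no$nnmonnnonmnnnommonmo
  sorted[15] = nommonmono$nnmonnnonmnn
  sorted[16] = nonmnnnommonmono$nnmonn
  sorted[17] = o$nnmonnnonmnnnommonmon
  sorted[18] = ommonmono$nnmonnnonmnnn
  sorted[19] = onmnnnommonmono$nnmonnn
  sorted[20] = onmono$nnmonnnonmnnnomm
  sorted[21] = onnnonmnnnommonmono$nnm
  sorted[22] = ono$nnmonnnonmnnnommonm
sorted[17] = o$nnmonnnonmnnnommonmon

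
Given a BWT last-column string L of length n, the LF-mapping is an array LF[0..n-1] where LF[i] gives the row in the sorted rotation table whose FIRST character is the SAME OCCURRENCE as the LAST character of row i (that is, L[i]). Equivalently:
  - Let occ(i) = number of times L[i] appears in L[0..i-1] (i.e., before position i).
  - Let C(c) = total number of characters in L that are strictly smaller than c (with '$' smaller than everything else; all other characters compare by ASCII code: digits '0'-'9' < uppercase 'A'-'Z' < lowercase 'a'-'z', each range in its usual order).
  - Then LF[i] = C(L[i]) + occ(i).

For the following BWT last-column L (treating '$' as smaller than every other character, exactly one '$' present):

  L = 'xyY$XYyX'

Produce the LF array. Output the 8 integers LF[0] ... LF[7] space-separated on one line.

Char counts: '$':1, 'X':2, 'Y':2, 'x':1, 'y':2
C (first-col start): C('$')=0, C('X')=1, C('Y')=3, C('x')=5, C('y')=6
L[0]='x': occ=0, LF[0]=C('x')+0=5+0=5
L[1]='y': occ=0, LF[1]=C('y')+0=6+0=6
L[2]='Y': occ=0, LF[2]=C('Y')+0=3+0=3
L[3]='$': occ=0, LF[3]=C('$')+0=0+0=0
L[4]='X': occ=0, LF[4]=C('X')+0=1+0=1
L[5]='Y': occ=1, LF[5]=C('Y')+1=3+1=4
L[6]='y': occ=1, LF[6]=C('y')+1=6+1=7
L[7]='X': occ=1, LF[7]=C('X')+1=1+1=2

Answer: 5 6 3 0 1 4 7 2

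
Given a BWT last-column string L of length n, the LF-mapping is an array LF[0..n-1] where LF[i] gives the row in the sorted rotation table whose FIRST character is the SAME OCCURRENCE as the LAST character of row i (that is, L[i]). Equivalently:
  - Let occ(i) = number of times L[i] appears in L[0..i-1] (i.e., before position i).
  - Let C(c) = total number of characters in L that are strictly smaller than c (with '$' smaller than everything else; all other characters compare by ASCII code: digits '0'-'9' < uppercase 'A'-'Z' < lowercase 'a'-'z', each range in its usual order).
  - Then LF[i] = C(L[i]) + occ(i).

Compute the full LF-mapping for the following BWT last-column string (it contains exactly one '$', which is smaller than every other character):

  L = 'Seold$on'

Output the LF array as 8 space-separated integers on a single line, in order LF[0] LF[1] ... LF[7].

Answer: 1 3 6 4 2 0 7 5

Derivation:
Char counts: '$':1, 'S':1, 'd':1, 'e':1, 'l':1, 'n':1, 'o':2
C (first-col start): C('$')=0, C('S')=1, C('d')=2, C('e')=3, C('l')=4, C('n')=5, C('o')=6
L[0]='S': occ=0, LF[0]=C('S')+0=1+0=1
L[1]='e': occ=0, LF[1]=C('e')+0=3+0=3
L[2]='o': occ=0, LF[2]=C('o')+0=6+0=6
L[3]='l': occ=0, LF[3]=C('l')+0=4+0=4
L[4]='d': occ=0, LF[4]=C('d')+0=2+0=2
L[5]='$': occ=0, LF[5]=C('$')+0=0+0=0
L[6]='o': occ=1, LF[6]=C('o')+1=6+1=7
L[7]='n': occ=0, LF[7]=C('n')+0=5+0=5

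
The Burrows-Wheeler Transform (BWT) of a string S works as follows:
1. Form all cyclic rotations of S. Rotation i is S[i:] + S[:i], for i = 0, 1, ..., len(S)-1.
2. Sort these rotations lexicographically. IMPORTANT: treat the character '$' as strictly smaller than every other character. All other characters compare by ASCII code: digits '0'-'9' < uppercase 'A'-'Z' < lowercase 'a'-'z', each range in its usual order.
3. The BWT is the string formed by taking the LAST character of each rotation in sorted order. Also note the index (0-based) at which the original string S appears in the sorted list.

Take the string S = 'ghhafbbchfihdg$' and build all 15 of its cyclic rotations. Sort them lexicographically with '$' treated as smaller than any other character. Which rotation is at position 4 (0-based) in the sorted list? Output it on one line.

Answer: chfihdg$ghhafbb

Derivation:
All 15 rotations (rotation i = S[i:]+S[:i]):
  rot[0] = ghhafbbchfihdg$
  rot[1] = hhafbbchfihdg$g
  rot[2] = hafbbchfihdg$gh
  rot[3] = afbbchfihdg$ghh
  rot[4] = fbbchfihdg$ghha
  rot[5] = bbchfihdg$ghhaf
  rot[6] = bchfihdg$ghhafb
  rot[7] = chfihdg$ghhafbb
  rot[8] = hfihdg$ghhafbbc
  rot[9] = fihdg$ghhafbbch
  rot[10] = ihdg$ghhafbbchf
  rot[11] = hdg$ghhafbbchfi
  rot[12] = dg$ghhafbbchfih
  rot[13] = g$ghhafbbchfihd
  rot[14] = $ghhafbbchfihdg
Sorted (with $ < everything):
  sorted[0] = $ghhafbbchfihdg
  sorted[1] = afbbchfihdg$ghh
  sorted[2] = bbchfihdg$ghhaf
  sorted[3] = bchfihdg$ghhafb
  sorted[4] = chfihdg$ghhafbb
  sorted[5] = dg$ghhafbbchfih
  sorted[6] = fbbchfihdg$ghha
  sorted[7] = fihdg$ghhafbbch
  sorted[8] = g$ghhafbbchfihd
  sorted[9] = ghhafbbchfihdg$
  sorted[10] = hafbbchfihdg$gh
  sorted[11] = hdg$ghhafbbchfi
  sorted[12] = hfihdg$ghhafbbc
  sorted[13] = hhafbbchfihdg$g
  sorted[14] = ihdg$ghhafbbchf
sorted[4] = chfihdg$ghhafbb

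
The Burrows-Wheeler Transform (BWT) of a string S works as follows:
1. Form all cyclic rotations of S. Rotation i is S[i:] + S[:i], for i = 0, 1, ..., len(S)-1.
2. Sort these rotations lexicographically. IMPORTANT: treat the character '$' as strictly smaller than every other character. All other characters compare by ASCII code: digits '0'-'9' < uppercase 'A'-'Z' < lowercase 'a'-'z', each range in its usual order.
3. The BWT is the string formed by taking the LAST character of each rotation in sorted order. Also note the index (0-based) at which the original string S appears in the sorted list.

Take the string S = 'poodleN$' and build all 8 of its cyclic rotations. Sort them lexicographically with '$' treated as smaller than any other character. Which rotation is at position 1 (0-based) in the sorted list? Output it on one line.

All 8 rotations (rotation i = S[i:]+S[:i]):
  rot[0] = poodleN$
  rot[1] = oodleN$p
  rot[2] = odleN$po
  rot[3] = dleN$poo
  rot[4] = leN$pood
  rot[5] = eN$poodl
  rot[6] = N$poodle
  rot[7] = $poodleN
Sorted (with $ < everything):
  sorted[0] = $poodleN
  sorted[1] = N$poodle
  sorted[2] = dleN$poo
  sorted[3] = eN$poodl
  sorted[4] = leN$pood
  sorted[5] = odleN$po
  sorted[6] = oodleN$p
  sorted[7] = poodleN$
sorted[1] = N$poodle

Answer: N$poodle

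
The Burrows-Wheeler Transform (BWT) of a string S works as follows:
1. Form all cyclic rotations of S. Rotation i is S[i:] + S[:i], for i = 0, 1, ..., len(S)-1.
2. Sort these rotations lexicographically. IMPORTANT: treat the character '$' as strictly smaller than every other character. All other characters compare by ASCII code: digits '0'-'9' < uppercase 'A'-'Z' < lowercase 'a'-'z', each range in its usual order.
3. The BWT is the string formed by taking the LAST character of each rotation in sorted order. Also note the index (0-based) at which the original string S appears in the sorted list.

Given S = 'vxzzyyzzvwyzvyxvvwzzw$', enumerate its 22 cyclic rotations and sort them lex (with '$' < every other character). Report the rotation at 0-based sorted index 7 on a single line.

Answer: wyzvyxvvwzzw$vxzzyyzzv

Derivation:
All 22 rotations (rotation i = S[i:]+S[:i]):
  rot[0] = vxzzyyzzvwyzvyxvvwzzw$
  rot[1] = xzzyyzzvwyzvyxvvwzzw$v
  rot[2] = zzyyzzvwyzvyxvvwzzw$vx
  rot[3] = zyyzzvwyzvyxvvwzzw$vxz
  rot[4] = yyzzvwyzvyxvvwzzw$vxzz
  rot[5] = yzzvwyzvyxvvwzzw$vxzzy
  rot[6] = zzvwyzvyxvvwzzw$vxzzyy
  rot[7] = zvwyzvyxvvwzzw$vxzzyyz
  rot[8] = vwyzvyxvvwzzw$vxzzyyzz
  rot[9] = wyzvyxvvwzzw$vxzzyyzzv
  rot[10] = yzvyxvvwzzw$vxzzyyzzvw
  rot[11] = zvyxvvwzzw$vxzzyyzzvwy
  rot[12] = vyxvvwzzw$vxzzyyzzvwyz
  rot[13] = yxvvwzzw$vxzzyyzzvwyzv
  rot[14] = xvvwzzw$vxzzyyzzvwyzvy
  rot[15] = vvwzzw$vxzzyyzzvwyzvyx
  rot[16] = vwzzw$vxzzyyzzvwyzvyxv
  rot[17] = wzzw$vxzzyyzzvwyzvyxvv
  rot[18] = zzw$vxzzyyzzvwyzvyxvvw
  rot[19] = zw$vxzzyyzzvwyzvyxvvwz
  rot[20] = w$vxzzyyzzvwyzvyxvvwzz
  rot[21] = $vxzzyyzzvwyzvyxvvwzzw
Sorted (with $ < everything):
  sorted[0] = $vxzzyyzzvwyzvyxvvwzzw
  sorted[1] = vvwzzw$vxzzyyzzvwyzvyx
  sorted[2] = vwyzvyxvvwzzw$vxzzyyzz
  sorted[3] = vwzzw$vxzzyyzzvwyzvyxv
  sorted[4] = vxzzyyzzvwyzvyxvvwzzw$
  sorted[5] = vyxvvwzzw$vxzzyyzzvwyz
  sorted[6] = w$vxzzyyzzvwyzvyxvvwzz
  sorted[7] = wyzvyxvvwzzw$vxzzyyzzv
  sorted[8] = wzzw$vxzzyyzzvwyzvyxvv
  sorted[9] = xvvwzzw$vxzzyyzzvwyzvy
  sorted[10] = xzzyyzzvwyzvyxvvwzzw$v
  sorted[11] = yxvvwzzw$vxzzyyzzvwyzv
  sorted[12] = yyzzvwyzvyxvvwzzw$vxzz
  sorted[13] = yzvyxvvwzzw$vxzzyyzzvw
  sorted[14] = yzzvwyzvyxvvwzzw$vxzzy
  sorted[15] = zvwyzvyxvvwzzw$vxzzyyz
  sorted[16] = zvyxvvwzzw$vxzzyyzzvwy
  sorted[17] = zw$vxzzyyzzvwyzvyxvvwz
  sorted[18] = zyyzzvwyzvyxvvwzzw$vxz
  sorted[19] = zzvwyzvyxvvwzzw$vxzzyy
  sorted[20] = zzw$vxzzyyzzvwyzvyxvvw
  sorted[21] = zzyyzzvwyzvyxvvwzzw$vx
sorted[7] = wyzvyxvvwzzw$vxzzyyzzv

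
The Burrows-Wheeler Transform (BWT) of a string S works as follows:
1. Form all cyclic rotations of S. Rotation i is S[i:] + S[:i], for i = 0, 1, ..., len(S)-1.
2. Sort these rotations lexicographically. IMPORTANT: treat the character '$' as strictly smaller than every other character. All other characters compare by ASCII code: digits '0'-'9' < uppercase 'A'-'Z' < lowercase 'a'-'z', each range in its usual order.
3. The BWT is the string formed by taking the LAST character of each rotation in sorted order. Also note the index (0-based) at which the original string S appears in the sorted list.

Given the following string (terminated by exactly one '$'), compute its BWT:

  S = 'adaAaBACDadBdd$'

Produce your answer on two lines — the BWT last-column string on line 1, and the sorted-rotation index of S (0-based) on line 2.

All 15 rotations (rotation i = S[i:]+S[:i]):
  rot[0] = adaAaBACDadBdd$
  rot[1] = daAaBACDadBdd$a
  rot[2] = aAaBACDadBdd$ad
  rot[3] = AaBACDadBdd$ada
  rot[4] = aBACDadBdd$adaA
  rot[5] = BACDadBdd$adaAa
  rot[6] = ACDadBdd$adaAaB
  rot[7] = CDadBdd$adaAaBA
  rot[8] = DadBdd$adaAaBAC
  rot[9] = adBdd$adaAaBACD
  rot[10] = dBdd$adaAaBACDa
  rot[11] = Bdd$adaAaBACDad
  rot[12] = dd$adaAaBACDadB
  rot[13] = d$adaAaBACDadBd
  rot[14] = $adaAaBACDadBdd
Sorted (with $ < everything):
  sorted[0] = $adaAaBACDadBdd  (last char: 'd')
  sorted[1] = ACDadBdd$adaAaB  (last char: 'B')
  sorted[2] = AaBACDadBdd$ada  (last char: 'a')
  sorted[3] = BACDadBdd$adaAa  (last char: 'a')
  sorted[4] = Bdd$adaAaBACDad  (last char: 'd')
  sorted[5] = CDadBdd$adaAaBA  (last char: 'A')
  sorted[6] = DadBdd$adaAaBAC  (last char: 'C')
  sorted[7] = aAaBACDadBdd$ad  (last char: 'd')
  sorted[8] = aBACDadBdd$adaA  (last char: 'A')
  sorted[9] = adBdd$adaAaBACD  (last char: 'D')
  sorted[10] = adaAaBACDadBdd$  (last char: '$')
  sorted[11] = d$adaAaBACDadBd  (last char: 'd')
  sorted[12] = dBdd$adaAaBACDa  (last char: 'a')
  sorted[13] = daAaBACDadBdd$a  (last char: 'a')
  sorted[14] = dd$adaAaBACDadB  (last char: 'B')
Last column: dBaadACdAD$daaB
Original string S is at sorted index 10

Answer: dBaadACdAD$daaB
10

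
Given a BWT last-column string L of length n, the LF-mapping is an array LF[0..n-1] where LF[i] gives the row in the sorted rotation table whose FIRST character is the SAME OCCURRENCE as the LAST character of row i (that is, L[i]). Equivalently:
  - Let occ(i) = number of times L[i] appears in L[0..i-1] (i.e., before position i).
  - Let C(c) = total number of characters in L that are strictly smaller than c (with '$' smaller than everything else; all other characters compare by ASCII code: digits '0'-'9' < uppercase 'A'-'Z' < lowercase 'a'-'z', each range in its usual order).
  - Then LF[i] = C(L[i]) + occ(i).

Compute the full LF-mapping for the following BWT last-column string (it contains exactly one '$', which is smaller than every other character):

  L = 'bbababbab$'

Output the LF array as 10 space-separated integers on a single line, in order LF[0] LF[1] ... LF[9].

Answer: 4 5 1 6 2 7 8 3 9 0

Derivation:
Char counts: '$':1, 'a':3, 'b':6
C (first-col start): C('$')=0, C('a')=1, C('b')=4
L[0]='b': occ=0, LF[0]=C('b')+0=4+0=4
L[1]='b': occ=1, LF[1]=C('b')+1=4+1=5
L[2]='a': occ=0, LF[2]=C('a')+0=1+0=1
L[3]='b': occ=2, LF[3]=C('b')+2=4+2=6
L[4]='a': occ=1, LF[4]=C('a')+1=1+1=2
L[5]='b': occ=3, LF[5]=C('b')+3=4+3=7
L[6]='b': occ=4, LF[6]=C('b')+4=4+4=8
L[7]='a': occ=2, LF[7]=C('a')+2=1+2=3
L[8]='b': occ=5, LF[8]=C('b')+5=4+5=9
L[9]='$': occ=0, LF[9]=C('$')+0=0+0=0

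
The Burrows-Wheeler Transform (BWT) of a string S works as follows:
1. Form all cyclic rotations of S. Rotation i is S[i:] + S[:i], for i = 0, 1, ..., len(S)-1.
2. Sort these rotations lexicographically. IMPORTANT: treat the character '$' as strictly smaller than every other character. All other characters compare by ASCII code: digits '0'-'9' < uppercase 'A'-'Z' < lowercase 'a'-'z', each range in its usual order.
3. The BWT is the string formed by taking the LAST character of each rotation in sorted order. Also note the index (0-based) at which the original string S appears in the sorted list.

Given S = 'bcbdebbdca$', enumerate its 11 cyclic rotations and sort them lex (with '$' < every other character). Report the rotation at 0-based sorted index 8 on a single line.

All 11 rotations (rotation i = S[i:]+S[:i]):
  rot[0] = bcbdebbdca$
  rot[1] = cbdebbdca$b
  rot[2] = bdebbdca$bc
  rot[3] = debbdca$bcb
  rot[4] = ebbdca$bcbd
  rot[5] = bbdca$bcbde
  rot[6] = bdca$bcbdeb
  rot[7] = dca$bcbdebb
  rot[8] = ca$bcbdebbd
  rot[9] = a$bcbdebbdc
  rot[10] = $bcbdebbdca
Sorted (with $ < everything):
  sorted[0] = $bcbdebbdca
  sorted[1] = a$bcbdebbdc
  sorted[2] = bbdca$bcbde
  sorted[3] = bcbdebbdca$
  sorted[4] = bdca$bcbdeb
  sorted[5] = bdebbdca$bc
  sorted[6] = ca$bcbdebbd
  sorted[7] = cbdebbdca$b
  sorted[8] = dca$bcbdebb
  sorted[9] = debbdca$bcb
  sorted[10] = ebbdca$bcbd
sorted[8] = dca$bcbdebb

Answer: dca$bcbdebb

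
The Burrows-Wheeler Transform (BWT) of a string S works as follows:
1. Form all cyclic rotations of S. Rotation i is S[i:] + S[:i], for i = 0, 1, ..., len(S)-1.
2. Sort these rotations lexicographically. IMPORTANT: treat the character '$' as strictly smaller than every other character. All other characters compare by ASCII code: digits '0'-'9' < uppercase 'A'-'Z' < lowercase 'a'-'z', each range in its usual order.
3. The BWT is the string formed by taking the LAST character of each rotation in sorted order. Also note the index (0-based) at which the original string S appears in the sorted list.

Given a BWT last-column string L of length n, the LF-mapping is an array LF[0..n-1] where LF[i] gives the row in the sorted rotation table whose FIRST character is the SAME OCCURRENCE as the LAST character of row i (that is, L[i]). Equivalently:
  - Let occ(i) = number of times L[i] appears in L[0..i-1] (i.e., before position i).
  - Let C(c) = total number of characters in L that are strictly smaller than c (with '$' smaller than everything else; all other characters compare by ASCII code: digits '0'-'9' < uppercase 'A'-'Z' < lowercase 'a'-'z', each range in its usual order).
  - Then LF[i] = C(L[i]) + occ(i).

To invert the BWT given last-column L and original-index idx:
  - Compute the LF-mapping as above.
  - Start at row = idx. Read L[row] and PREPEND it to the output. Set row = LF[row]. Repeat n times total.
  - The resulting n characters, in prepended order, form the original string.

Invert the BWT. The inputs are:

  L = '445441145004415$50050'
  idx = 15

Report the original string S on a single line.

Answer: 44054405141105550404$

Derivation:
LF mapping: 9 10 16 11 12 6 7 13 17 1 2 14 15 8 18 0 19 3 4 20 5
Walk LF starting at row 15, prepending L[row]:
  step 1: row=15, L[15]='$', prepend. Next row=LF[15]=0
  step 2: row=0, L[0]='4', prepend. Next row=LF[0]=9
  step 3: row=9, L[9]='0', prepend. Next row=LF[9]=1
  step 4: row=1, L[1]='4', prepend. Next row=LF[1]=10
  step 5: row=10, L[10]='0', prepend. Next row=LF[10]=2
  step 6: row=2, L[2]='5', prepend. Next row=LF[2]=16
  step 7: row=16, L[16]='5', prepend. Next row=LF[16]=19
  step 8: row=19, L[19]='5', prepend. Next row=LF[19]=20
  step 9: row=20, L[20]='0', prepend. Next row=LF[20]=5
  step 10: row=5, L[5]='1', prepend. Next row=LF[5]=6
  step 11: row=6, L[6]='1', prepend. Next row=LF[6]=7
  step 12: row=7, L[7]='4', prepend. Next row=LF[7]=13
  step 13: row=13, L[13]='1', prepend. Next row=LF[13]=8
  step 14: row=8, L[8]='5', prepend. Next row=LF[8]=17
  step 15: row=17, L[17]='0', prepend. Next row=LF[17]=3
  step 16: row=3, L[3]='4', prepend. Next row=LF[3]=11
  step 17: row=11, L[11]='4', prepend. Next row=LF[11]=14
  step 18: row=14, L[14]='5', prepend. Next row=LF[14]=18
  step 19: row=18, L[18]='0', prepend. Next row=LF[18]=4
  step 20: row=4, L[4]='4', prepend. Next row=LF[4]=12
  step 21: row=12, L[12]='4', prepend. Next row=LF[12]=15
Reversed output: 44054405141105550404$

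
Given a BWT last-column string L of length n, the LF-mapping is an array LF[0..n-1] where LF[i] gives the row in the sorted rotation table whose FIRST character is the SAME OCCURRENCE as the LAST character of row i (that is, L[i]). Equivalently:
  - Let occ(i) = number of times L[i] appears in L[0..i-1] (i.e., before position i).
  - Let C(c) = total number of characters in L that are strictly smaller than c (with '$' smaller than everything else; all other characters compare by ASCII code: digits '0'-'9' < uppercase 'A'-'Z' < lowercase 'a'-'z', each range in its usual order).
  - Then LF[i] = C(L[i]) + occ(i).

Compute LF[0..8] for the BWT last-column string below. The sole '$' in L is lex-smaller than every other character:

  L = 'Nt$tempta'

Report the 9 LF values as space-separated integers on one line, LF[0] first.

Answer: 1 6 0 7 3 4 5 8 2

Derivation:
Char counts: '$':1, 'N':1, 'a':1, 'e':1, 'm':1, 'p':1, 't':3
C (first-col start): C('$')=0, C('N')=1, C('a')=2, C('e')=3, C('m')=4, C('p')=5, C('t')=6
L[0]='N': occ=0, LF[0]=C('N')+0=1+0=1
L[1]='t': occ=0, LF[1]=C('t')+0=6+0=6
L[2]='$': occ=0, LF[2]=C('$')+0=0+0=0
L[3]='t': occ=1, LF[3]=C('t')+1=6+1=7
L[4]='e': occ=0, LF[4]=C('e')+0=3+0=3
L[5]='m': occ=0, LF[5]=C('m')+0=4+0=4
L[6]='p': occ=0, LF[6]=C('p')+0=5+0=5
L[7]='t': occ=2, LF[7]=C('t')+2=6+2=8
L[8]='a': occ=0, LF[8]=C('a')+0=2+0=2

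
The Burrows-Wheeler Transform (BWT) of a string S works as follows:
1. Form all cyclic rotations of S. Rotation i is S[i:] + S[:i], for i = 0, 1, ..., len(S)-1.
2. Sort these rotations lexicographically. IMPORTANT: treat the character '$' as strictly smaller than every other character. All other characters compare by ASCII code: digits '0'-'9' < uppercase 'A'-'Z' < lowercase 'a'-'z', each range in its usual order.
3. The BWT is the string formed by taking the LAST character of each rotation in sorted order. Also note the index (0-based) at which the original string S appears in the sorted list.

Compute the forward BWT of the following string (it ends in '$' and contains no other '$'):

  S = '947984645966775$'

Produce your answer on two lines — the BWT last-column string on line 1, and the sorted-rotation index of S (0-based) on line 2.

All 16 rotations (rotation i = S[i:]+S[:i]):
  rot[0] = 947984645966775$
  rot[1] = 47984645966775$9
  rot[2] = 7984645966775$94
  rot[3] = 984645966775$947
  rot[4] = 84645966775$9479
  rot[5] = 4645966775$94798
  rot[6] = 645966775$947984
  rot[7] = 45966775$9479846
  rot[8] = 5966775$94798464
  rot[9] = 966775$947984645
  rot[10] = 66775$9479846459
  rot[11] = 6775$94798464596
  rot[12] = 775$947984645966
  rot[13] = 75$9479846459667
  rot[14] = 5$94798464596677
  rot[15] = $947984645966775
Sorted (with $ < everything):
  sorted[0] = $947984645966775  (last char: '5')
  sorted[1] = 45966775$9479846  (last char: '6')
  sorted[2] = 4645966775$94798  (last char: '8')
  sorted[3] = 47984645966775$9  (last char: '9')
  sorted[4] = 5$94798464596677  (last char: '7')
  sorted[5] = 5966775$94798464  (last char: '4')
  sorted[6] = 645966775$947984  (last char: '4')
  sorted[7] = 66775$9479846459  (last char: '9')
  sorted[8] = 6775$94798464596  (last char: '6')
  sorted[9] = 75$9479846459667  (last char: '7')
  sorted[10] = 775$947984645966  (last char: '6')
  sorted[11] = 7984645966775$94  (last char: '4')
  sorted[12] = 84645966775$9479  (last char: '9')
  sorted[13] = 947984645966775$  (last char: '$')
  sorted[14] = 966775$947984645  (last char: '5')
  sorted[15] = 984645966775$947  (last char: '7')
Last column: 5689744967649$57
Original string S is at sorted index 13

Answer: 5689744967649$57
13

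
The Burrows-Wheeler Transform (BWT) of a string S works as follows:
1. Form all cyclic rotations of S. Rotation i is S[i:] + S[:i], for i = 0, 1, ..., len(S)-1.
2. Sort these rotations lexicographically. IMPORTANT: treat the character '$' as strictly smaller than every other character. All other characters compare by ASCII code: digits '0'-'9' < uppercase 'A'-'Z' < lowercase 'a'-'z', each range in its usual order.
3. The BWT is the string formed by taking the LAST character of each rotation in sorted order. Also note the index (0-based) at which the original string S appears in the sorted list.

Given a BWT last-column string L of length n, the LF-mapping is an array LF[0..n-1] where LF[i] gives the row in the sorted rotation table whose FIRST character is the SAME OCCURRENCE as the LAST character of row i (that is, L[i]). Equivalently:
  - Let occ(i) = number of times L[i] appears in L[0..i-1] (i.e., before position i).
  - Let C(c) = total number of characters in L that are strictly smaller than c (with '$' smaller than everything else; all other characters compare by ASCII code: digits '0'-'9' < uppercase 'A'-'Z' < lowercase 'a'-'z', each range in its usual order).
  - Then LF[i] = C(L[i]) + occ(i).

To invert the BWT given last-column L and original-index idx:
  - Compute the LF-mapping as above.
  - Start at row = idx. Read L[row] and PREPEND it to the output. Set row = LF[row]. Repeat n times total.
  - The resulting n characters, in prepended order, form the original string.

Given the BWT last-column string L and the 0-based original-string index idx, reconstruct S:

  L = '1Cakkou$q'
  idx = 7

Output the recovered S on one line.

Answer: quokkaC1$

Derivation:
LF mapping: 1 2 3 4 5 6 8 0 7
Walk LF starting at row 7, prepending L[row]:
  step 1: row=7, L[7]='$', prepend. Next row=LF[7]=0
  step 2: row=0, L[0]='1', prepend. Next row=LF[0]=1
  step 3: row=1, L[1]='C', prepend. Next row=LF[1]=2
  step 4: row=2, L[2]='a', prepend. Next row=LF[2]=3
  step 5: row=3, L[3]='k', prepend. Next row=LF[3]=4
  step 6: row=4, L[4]='k', prepend. Next row=LF[4]=5
  step 7: row=5, L[5]='o', prepend. Next row=LF[5]=6
  step 8: row=6, L[6]='u', prepend. Next row=LF[6]=8
  step 9: row=8, L[8]='q', prepend. Next row=LF[8]=7
Reversed output: quokkaC1$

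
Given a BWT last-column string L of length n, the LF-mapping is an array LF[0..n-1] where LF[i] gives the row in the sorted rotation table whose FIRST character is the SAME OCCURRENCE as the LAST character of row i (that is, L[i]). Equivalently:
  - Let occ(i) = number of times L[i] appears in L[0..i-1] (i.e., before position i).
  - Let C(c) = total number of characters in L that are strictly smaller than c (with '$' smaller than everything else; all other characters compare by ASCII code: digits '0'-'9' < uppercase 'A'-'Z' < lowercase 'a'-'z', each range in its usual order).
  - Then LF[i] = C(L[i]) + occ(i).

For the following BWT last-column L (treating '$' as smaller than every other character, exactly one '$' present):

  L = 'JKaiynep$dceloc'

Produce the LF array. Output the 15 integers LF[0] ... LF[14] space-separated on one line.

Char counts: '$':1, 'J':1, 'K':1, 'a':1, 'c':2, 'd':1, 'e':2, 'i':1, 'l':1, 'n':1, 'o':1, 'p':1, 'y':1
C (first-col start): C('$')=0, C('J')=1, C('K')=2, C('a')=3, C('c')=4, C('d')=6, C('e')=7, C('i')=9, C('l')=10, C('n')=11, C('o')=12, C('p')=13, C('y')=14
L[0]='J': occ=0, LF[0]=C('J')+0=1+0=1
L[1]='K': occ=0, LF[1]=C('K')+0=2+0=2
L[2]='a': occ=0, LF[2]=C('a')+0=3+0=3
L[3]='i': occ=0, LF[3]=C('i')+0=9+0=9
L[4]='y': occ=0, LF[4]=C('y')+0=14+0=14
L[5]='n': occ=0, LF[5]=C('n')+0=11+0=11
L[6]='e': occ=0, LF[6]=C('e')+0=7+0=7
L[7]='p': occ=0, LF[7]=C('p')+0=13+0=13
L[8]='$': occ=0, LF[8]=C('$')+0=0+0=0
L[9]='d': occ=0, LF[9]=C('d')+0=6+0=6
L[10]='c': occ=0, LF[10]=C('c')+0=4+0=4
L[11]='e': occ=1, LF[11]=C('e')+1=7+1=8
L[12]='l': occ=0, LF[12]=C('l')+0=10+0=10
L[13]='o': occ=0, LF[13]=C('o')+0=12+0=12
L[14]='c': occ=1, LF[14]=C('c')+1=4+1=5

Answer: 1 2 3 9 14 11 7 13 0 6 4 8 10 12 5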